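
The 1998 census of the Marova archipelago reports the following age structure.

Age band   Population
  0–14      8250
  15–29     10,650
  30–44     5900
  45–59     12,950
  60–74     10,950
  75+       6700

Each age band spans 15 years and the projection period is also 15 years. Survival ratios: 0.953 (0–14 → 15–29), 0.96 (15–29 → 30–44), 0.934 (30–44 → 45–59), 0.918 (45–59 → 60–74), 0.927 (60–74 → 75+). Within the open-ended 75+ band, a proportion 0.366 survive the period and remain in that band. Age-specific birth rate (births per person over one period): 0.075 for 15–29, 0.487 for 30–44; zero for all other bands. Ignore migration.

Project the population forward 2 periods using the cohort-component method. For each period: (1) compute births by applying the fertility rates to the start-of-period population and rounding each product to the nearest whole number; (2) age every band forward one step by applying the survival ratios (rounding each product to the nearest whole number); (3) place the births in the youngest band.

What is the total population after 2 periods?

46857

Call the bands 1 to 6, youngest first.
After projecting period 1:
Births: 10650 × 0.075 = 799, 5900 × 0.487 = 2873 → 3672
Band 2: 8250 × 0.953 = 7862
Band 3: 10650 × 0.96 = 10224
Band 4: 5900 × 0.934 = 5511
Band 5: 12950 × 0.918 = 11888
Band 6: 10950 × 0.927 + 6700 × 0.366 = 10151 + 2452 = 12603
Population now: 0–14=3672, 15–29=7862, 30–44=10224, 45–59=5511, 60–74=11888, 75+=12603
After projecting period 2:
Births: 7862 × 0.075 = 590, 10224 × 0.487 = 4979 → 5569
Band 2: 3672 × 0.953 = 3499
Band 3: 7862 × 0.96 = 7548
Band 4: 10224 × 0.934 = 9549
Band 5: 5511 × 0.918 = 5059
Band 6: 11888 × 0.927 + 12603 × 0.366 = 11020 + 4613 = 15633
Population now: 0–14=5569, 15–29=3499, 30–44=7548, 45–59=9549, 60–74=5059, 75+=15633
Total after period 2: 5569 + 3499 + 7548 + 9549 + 5059 + 15633 = 46857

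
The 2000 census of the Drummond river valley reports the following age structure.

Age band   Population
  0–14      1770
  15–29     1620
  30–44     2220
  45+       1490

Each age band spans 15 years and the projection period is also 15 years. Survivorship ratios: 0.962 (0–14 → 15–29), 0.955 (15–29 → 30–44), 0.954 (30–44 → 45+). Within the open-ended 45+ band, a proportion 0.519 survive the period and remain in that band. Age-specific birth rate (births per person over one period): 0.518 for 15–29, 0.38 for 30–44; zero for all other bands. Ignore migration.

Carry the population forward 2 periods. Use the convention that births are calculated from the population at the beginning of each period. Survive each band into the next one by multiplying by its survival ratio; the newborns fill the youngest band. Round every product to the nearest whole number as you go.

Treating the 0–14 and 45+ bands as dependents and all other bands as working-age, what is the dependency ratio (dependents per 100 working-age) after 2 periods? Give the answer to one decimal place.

137.0

(Groups numbered youngest = 1 to oldest = 4.)
Period 1:
Births: 1620 × 0.518 = 839  |  2220 × 0.38 = 844 — total 1683
Group 2: 1770 × 0.962 = 1703
Group 3: 1620 × 0.955 = 1547
Group 4: 2220 × 0.954 + 1490 × 0.519 = 2118 + 773 = 2891
Giving 1683 / 1703 / 1547 / 2891.
Period 2:
Births: 1703 × 0.518 = 882  |  1547 × 0.38 = 588 — total 1470
Group 2: 1683 × 0.962 = 1619
Group 3: 1703 × 0.955 = 1626
Group 4: 1547 × 0.954 + 2891 × 0.519 = 1476 + 1500 = 2976
Giving 1470 / 1619 / 1626 / 2976.
Dependents (band 0–14 + band 45+) = 1470 + 2976 = 4446; working-age = 3245; ratio = 4446/3245 × 100 = 137.0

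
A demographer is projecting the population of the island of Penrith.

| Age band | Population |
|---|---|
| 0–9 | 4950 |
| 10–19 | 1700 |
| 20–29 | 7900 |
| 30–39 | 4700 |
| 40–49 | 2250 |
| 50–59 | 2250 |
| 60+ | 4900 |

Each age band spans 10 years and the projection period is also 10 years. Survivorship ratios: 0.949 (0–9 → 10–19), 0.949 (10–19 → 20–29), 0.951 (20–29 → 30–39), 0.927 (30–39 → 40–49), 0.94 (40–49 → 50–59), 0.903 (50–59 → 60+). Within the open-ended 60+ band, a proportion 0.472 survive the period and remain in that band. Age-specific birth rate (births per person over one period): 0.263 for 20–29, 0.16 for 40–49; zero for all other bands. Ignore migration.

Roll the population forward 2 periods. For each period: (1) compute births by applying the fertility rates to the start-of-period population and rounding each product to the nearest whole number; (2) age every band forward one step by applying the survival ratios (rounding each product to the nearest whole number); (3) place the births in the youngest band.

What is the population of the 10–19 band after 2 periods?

Period 1:
Births: 7900 × 0.263 = 2078, 2250 × 0.16 = 360 → total 2438
10–19: 4950 × 0.949 = 4698
20–29: 1700 × 0.949 = 1613
30–39: 7900 × 0.951 = 7513
40–49: 4700 × 0.927 = 4357
50–59: 2250 × 0.94 = 2115
60+: 2250 × 0.903 + 4900 × 0.472 = 2032 + 2313 = 4345
Giving 2438 / 4698 / 1613 / 7513 / 4357 / 2115 / 4345.
Period 2:
Births: 1613 × 0.263 = 424, 4357 × 0.16 = 697 → total 1121
10–19: 2438 × 0.949 = 2314
20–29: 4698 × 0.949 = 4458
30–39: 1613 × 0.951 = 1534
40–49: 7513 × 0.927 = 6965
50–59: 4357 × 0.94 = 4096
60+: 2115 × 0.903 + 4345 × 0.472 = 1910 + 2051 = 3961
Giving 1121 / 2314 / 4458 / 1534 / 6965 / 4096 / 3961.

2314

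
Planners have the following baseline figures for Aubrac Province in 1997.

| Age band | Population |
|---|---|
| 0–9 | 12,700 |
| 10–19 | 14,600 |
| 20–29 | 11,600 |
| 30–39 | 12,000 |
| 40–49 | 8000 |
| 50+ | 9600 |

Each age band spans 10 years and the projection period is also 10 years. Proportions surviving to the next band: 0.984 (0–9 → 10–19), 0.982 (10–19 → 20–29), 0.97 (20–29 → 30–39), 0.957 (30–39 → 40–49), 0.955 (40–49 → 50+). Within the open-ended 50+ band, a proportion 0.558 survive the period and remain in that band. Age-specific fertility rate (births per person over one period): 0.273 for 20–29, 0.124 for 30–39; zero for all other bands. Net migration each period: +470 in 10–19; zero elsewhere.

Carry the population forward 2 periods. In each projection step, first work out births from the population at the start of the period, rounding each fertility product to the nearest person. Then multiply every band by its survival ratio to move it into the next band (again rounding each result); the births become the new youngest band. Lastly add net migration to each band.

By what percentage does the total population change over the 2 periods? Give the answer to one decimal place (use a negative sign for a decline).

After projecting period 1:
Births: 11600 × 0.273 = 3167, 12000 × 0.124 = 1488 — total 4655
10–19: 12700 × 0.984 = 12497
20–29: 14600 × 0.982 = 14337
30–39: 11600 × 0.97 = 11252
40–49: 12000 × 0.957 = 11484
50+: 8000 × 0.955 + 9600 × 0.558 = 7640 + 5357 = 12997
Net migration: 10–19 + 470 → 12967
→ [4655, 12967, 14337, 11252, 11484, 12997]
After projecting period 2:
Births: 14337 × 0.273 = 3914, 11252 × 0.124 = 1395 — total 5309
10–19: 4655 × 0.984 = 4581
20–29: 12967 × 0.982 = 12734
30–39: 14337 × 0.97 = 13907
40–49: 11252 × 0.957 = 10768
50+: 11484 × 0.955 + 12997 × 0.558 = 10967 + 7252 = 18219
Net migration: 10–19 + 470 → 5051
→ [5309, 5051, 12734, 13907, 10768, 18219]
Total: 68500 → 65988; change = -2512; percentage change = -3.7%

-3.7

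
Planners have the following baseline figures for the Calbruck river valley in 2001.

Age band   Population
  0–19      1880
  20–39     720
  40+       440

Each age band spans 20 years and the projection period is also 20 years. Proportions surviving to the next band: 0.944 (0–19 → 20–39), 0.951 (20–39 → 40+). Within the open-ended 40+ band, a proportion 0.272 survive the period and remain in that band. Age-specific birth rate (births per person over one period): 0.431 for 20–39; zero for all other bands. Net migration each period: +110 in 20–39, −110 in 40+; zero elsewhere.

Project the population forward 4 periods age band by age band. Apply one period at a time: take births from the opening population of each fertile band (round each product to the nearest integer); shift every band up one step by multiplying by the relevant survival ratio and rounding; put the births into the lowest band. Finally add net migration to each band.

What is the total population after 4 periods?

1589

Call the bands 1 to 3, youngest first.
[period 1]
Births: 720 × 0.431 = 310
Band 2: 1880 × 0.944 = 1775
Band 3: 720 × 0.951 + 440 × 0.272 = 685 + 120 = 805
Net migration: Band 2 + 110 → 1885; Band 3 − 110 → 695
→ [310, 1885, 695]
[period 2]
Births: 1885 × 0.431 = 812
Band 2: 310 × 0.944 = 293
Band 3: 1885 × 0.951 + 695 × 0.272 = 1793 + 189 = 1982
Net migration: Band 2 + 110 → 403; Band 3 − 110 → 1872
→ [812, 403, 1872]
[period 3]
Births: 403 × 0.431 = 174
Band 2: 812 × 0.944 = 767
Band 3: 403 × 0.951 + 1872 × 0.272 = 383 + 509 = 892
Net migration: Band 2 + 110 → 877; Band 3 − 110 → 782
→ [174, 877, 782]
[period 4]
Births: 877 × 0.431 = 378
Band 2: 174 × 0.944 = 164
Band 3: 877 × 0.951 + 782 × 0.272 = 834 + 213 = 1047
Net migration: Band 2 + 110 → 274; Band 3 − 110 → 937
→ [378, 274, 937]
Total after period 4: 378 + 274 + 937 = 1589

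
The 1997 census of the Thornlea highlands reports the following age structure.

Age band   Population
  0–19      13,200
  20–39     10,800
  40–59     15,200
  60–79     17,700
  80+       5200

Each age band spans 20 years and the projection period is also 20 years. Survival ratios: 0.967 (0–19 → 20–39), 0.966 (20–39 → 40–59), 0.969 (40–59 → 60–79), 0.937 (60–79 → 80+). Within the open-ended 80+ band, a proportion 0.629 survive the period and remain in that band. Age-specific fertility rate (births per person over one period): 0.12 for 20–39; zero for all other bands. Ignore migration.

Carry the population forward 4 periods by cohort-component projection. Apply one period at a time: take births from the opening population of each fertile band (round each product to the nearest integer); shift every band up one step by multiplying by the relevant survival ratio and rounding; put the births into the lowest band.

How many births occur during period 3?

Numbering the bands 1..5 from youngest to oldest:
[period 1]
Births: 10800 × 0.12 = 1296
Band 2: 13200 × 0.967 = 12764
Band 3: 10800 × 0.966 = 10433
Band 4: 15200 × 0.969 = 14729
Band 5: 17700 × 0.937 + 5200 × 0.629 = 16585 + 3271 = 19856
End of period: [1296, 12764, 10433, 14729, 19856]
[period 2]
Births: 12764 × 0.12 = 1532
Band 2: 1296 × 0.967 = 1253
Band 3: 12764 × 0.966 = 12330
Band 4: 10433 × 0.969 = 10110
Band 5: 14729 × 0.937 + 19856 × 0.629 = 13801 + 12489 = 26290
End of period: [1532, 1253, 12330, 10110, 26290]
[period 3]
Births: 1253 × 0.12 = 150
Band 2: 1532 × 0.967 = 1481
Band 3: 1253 × 0.966 = 1210
Band 4: 12330 × 0.969 = 11948
Band 5: 10110 × 0.937 + 26290 × 0.629 = 9473 + 16536 = 26009
End of period: [150, 1481, 1210, 11948, 26009]

150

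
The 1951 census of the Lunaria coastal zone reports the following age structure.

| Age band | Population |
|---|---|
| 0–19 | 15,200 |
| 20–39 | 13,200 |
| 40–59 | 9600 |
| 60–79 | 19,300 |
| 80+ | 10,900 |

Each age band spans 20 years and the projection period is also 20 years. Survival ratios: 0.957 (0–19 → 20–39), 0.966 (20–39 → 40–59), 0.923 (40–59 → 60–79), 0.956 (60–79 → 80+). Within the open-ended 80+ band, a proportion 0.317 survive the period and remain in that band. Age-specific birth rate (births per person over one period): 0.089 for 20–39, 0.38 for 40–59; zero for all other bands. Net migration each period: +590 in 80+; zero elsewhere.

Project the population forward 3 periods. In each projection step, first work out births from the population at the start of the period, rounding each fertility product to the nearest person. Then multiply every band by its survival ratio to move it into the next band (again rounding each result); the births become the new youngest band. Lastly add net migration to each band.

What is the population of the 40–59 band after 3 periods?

Call the groups 1 to 5, youngest first.
Period 1:
Births: 13200 × 0.089 = 1175, 9600 × 0.38 = 3648 — total 4823
Group 2: 15200 × 0.957 = 14546
Group 3: 13200 × 0.966 = 12751
Group 4: 9600 × 0.923 = 8861
Group 5: 19300 × 0.956 + 10900 × 0.317 = 18451 + 3455 = 21906
Net migration: Group 5 + 590 → 22496
End of period: [4823, 14546, 12751, 8861, 22496]
Period 2:
Births: 14546 × 0.089 = 1295, 12751 × 0.38 = 4845 — total 6140
Group 2: 4823 × 0.957 = 4616
Group 3: 14546 × 0.966 = 14051
Group 4: 12751 × 0.923 = 11769
Group 5: 8861 × 0.956 + 22496 × 0.317 = 8471 + 7131 = 15602
Net migration: Group 5 + 590 → 16192
End of period: [6140, 4616, 14051, 11769, 16192]
Period 3:
Births: 4616 × 0.089 = 411, 14051 × 0.38 = 5339 — total 5750
Group 2: 6140 × 0.957 = 5876
Group 3: 4616 × 0.966 = 4459
Group 4: 14051 × 0.923 = 12969
Group 5: 11769 × 0.956 + 16192 × 0.317 = 11251 + 5133 = 16384
Net migration: Group 5 + 590 → 16974
End of period: [5750, 5876, 4459, 12969, 16974]

4459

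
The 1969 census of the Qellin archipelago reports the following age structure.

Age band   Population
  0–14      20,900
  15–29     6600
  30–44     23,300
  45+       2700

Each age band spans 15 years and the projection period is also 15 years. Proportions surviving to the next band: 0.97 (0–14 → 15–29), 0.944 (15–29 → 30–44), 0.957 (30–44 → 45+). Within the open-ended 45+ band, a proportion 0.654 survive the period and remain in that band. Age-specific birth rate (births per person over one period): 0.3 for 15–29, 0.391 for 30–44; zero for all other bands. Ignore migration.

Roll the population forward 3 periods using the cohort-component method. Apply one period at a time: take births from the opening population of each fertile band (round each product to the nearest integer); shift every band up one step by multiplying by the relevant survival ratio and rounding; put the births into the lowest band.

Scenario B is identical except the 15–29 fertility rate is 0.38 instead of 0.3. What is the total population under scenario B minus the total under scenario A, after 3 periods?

Period 1.
Births: 6600 × 0.3 = 1980, 23300 × 0.391 = 9110 → total 11090
15–29: 20900 × 0.97 = 20273
30–44: 6600 × 0.944 = 6230
45+: 23300 × 0.957 + 2700 × 0.654 = 22298 + 1766 = 24064
End of period: [11090, 20273, 6230, 24064]
Period 2.
Births: 20273 × 0.3 = 6082, 6230 × 0.391 = 2436 → total 8518
15–29: 11090 × 0.97 = 10757
30–44: 20273 × 0.944 = 19138
45+: 6230 × 0.957 + 24064 × 0.654 = 5962 + 15738 = 21700
End of period: [8518, 10757, 19138, 21700]
Period 3.
Births: 10757 × 0.3 = 3227, 19138 × 0.391 = 7483 → total 10710
15–29: 8518 × 0.97 = 8262
30–44: 10757 × 0.944 = 10155
45+: 19138 × 0.957 + 21700 × 0.654 = 18315 + 14192 = 32507
End of period: [10710, 8262, 10155, 32507]
Scenario A total after 3 periods: 61634
Scenario B projection —
Period 1.
Births: 6600 × 0.38 = 2508, 23300 × 0.391 = 9110 → total 11618
15–29: 20900 × 0.97 = 20273
30–44: 6600 × 0.944 = 6230
45+: 23300 × 0.957 + 2700 × 0.654 = 22298 + 1766 = 24064
End of period: [11618, 20273, 6230, 24064]
Period 2.
Births: 20273 × 0.38 = 7704, 6230 × 0.391 = 2436 → total 10140
15–29: 11618 × 0.97 = 11269
30–44: 20273 × 0.944 = 19138
45+: 6230 × 0.957 + 24064 × 0.654 = 5962 + 15738 = 21700
End of period: [10140, 11269, 19138, 21700]
Period 3.
Births: 11269 × 0.38 = 4282, 19138 × 0.391 = 7483 → total 11765
15–29: 10140 × 0.97 = 9836
30–44: 11269 × 0.944 = 10638
45+: 19138 × 0.957 + 21700 × 0.654 = 18315 + 14192 = 32507
End of period: [11765, 9836, 10638, 32507]
Scenario B total after 3 periods: 64746
Difference B − A = 64746 − 61634 = 3112

3112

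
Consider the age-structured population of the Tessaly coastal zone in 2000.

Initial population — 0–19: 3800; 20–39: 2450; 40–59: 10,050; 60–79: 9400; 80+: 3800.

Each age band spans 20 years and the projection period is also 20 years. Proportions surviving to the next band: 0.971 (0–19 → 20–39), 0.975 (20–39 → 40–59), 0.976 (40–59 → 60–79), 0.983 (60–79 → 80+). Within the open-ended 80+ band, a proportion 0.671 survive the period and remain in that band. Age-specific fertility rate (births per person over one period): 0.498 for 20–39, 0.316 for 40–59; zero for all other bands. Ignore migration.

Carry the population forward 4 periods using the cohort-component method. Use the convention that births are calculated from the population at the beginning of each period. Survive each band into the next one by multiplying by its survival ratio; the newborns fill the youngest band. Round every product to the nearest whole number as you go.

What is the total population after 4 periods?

After projecting period 1:
Births: 2450 * 0.498 = 1220 ; 10050 * 0.316 = 3176 ⇒ total 4396
20–39: 3800 * 0.971 = 3690
40–59: 2450 * 0.975 = 2389
60–79: 10050 * 0.976 = 9809
80+: 9400 * 0.983 + 3800 * 0.671 = 9240 + 2550 = 11790
→ [4396, 3690, 2389, 9809, 11790]
After projecting period 2:
Births: 3690 * 0.498 = 1838 ; 2389 * 0.316 = 755 ⇒ total 2593
20–39: 4396 * 0.971 = 4269
40–59: 3690 * 0.975 = 3598
60–79: 2389 * 0.976 = 2332
80+: 9809 * 0.983 + 11790 * 0.671 = 9642 + 7911 = 17553
→ [2593, 4269, 3598, 2332, 17553]
After projecting period 3:
Births: 4269 * 0.498 = 2126 ; 3598 * 0.316 = 1137 ⇒ total 3263
20–39: 2593 * 0.971 = 2518
40–59: 4269 * 0.975 = 4162
60–79: 3598 * 0.976 = 3512
80+: 2332 * 0.983 + 17553 * 0.671 = 2292 + 11778 = 14070
→ [3263, 2518, 4162, 3512, 14070]
After projecting period 4:
Births: 2518 * 0.498 = 1254 ; 4162 * 0.316 = 1315 ⇒ total 2569
20–39: 3263 * 0.971 = 3168
40–59: 2518 * 0.975 = 2455
60–79: 4162 * 0.976 = 4062
80+: 3512 * 0.983 + 14070 * 0.671 = 3452 + 9441 = 12893
→ [2569, 3168, 2455, 4062, 12893]
Total after period 4: 2569 + 3168 + 2455 + 4062 + 12893 = 25147

25147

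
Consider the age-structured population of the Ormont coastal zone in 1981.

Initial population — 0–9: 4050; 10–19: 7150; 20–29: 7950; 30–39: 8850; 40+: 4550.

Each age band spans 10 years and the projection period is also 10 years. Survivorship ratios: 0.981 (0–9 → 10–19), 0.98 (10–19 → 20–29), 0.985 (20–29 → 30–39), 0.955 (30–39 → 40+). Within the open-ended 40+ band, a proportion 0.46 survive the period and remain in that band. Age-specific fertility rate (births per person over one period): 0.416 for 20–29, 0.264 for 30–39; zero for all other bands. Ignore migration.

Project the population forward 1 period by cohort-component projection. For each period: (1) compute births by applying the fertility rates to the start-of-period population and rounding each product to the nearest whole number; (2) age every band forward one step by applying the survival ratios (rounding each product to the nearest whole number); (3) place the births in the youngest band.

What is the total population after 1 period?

— Period 1 —
Births: 7950 × 0.416 = 3307  |  8850 × 0.264 = 2336 → 5643
10–19: 4050 × 0.981 = 3973
20–29: 7150 × 0.98 = 7007
30–39: 7950 × 0.985 = 7831
40+: 8850 × 0.955 + 4550 × 0.46 = 8452 + 2093 = 10545
→ [5643, 3973, 7007, 7831, 10545]
Total after period 1: 5643 + 3973 + 7007 + 7831 + 10545 = 34999

34999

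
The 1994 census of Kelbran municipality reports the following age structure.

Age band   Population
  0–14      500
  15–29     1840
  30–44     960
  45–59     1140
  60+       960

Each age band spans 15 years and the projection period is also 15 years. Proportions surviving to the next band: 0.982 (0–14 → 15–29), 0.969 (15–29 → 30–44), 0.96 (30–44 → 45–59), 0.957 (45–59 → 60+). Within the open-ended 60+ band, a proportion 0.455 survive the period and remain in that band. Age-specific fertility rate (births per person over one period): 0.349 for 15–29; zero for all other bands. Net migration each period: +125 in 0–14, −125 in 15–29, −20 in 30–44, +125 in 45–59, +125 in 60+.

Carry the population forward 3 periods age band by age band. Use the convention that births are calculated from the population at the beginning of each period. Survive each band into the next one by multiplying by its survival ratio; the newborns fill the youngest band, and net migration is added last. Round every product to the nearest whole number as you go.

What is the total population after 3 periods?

Numbering the groups 1..5 from youngest to oldest:
Period 1.
Births: 1840 × 0.349 = 642
Group 2: 500 × 0.982 = 491
Group 3: 1840 × 0.969 = 1783
Group 4: 960 × 0.96 = 922
Group 5: 1140 × 0.957 + 960 × 0.455 = 1091 + 437 = 1528
Net migration: Group 1 + 125 → 767; Group 2 − 125 → 366; Group 3 − 20 → 1763; Group 4 + 125 → 1047; Group 5 + 125 → 1653
End of period: [767, 366, 1763, 1047, 1653]
Period 2.
Births: 366 × 0.349 = 128
Group 2: 767 × 0.982 = 753
Group 3: 366 × 0.969 = 355
Group 4: 1763 × 0.96 = 1692
Group 5: 1047 × 0.957 + 1653 × 0.455 = 1002 + 752 = 1754
Net migration: Group 1 + 125 → 253; Group 2 − 125 → 628; Group 3 − 20 → 335; Group 4 + 125 → 1817; Group 5 + 125 → 1879
End of period: [253, 628, 335, 1817, 1879]
Period 3.
Births: 628 × 0.349 = 219
Group 2: 253 × 0.982 = 248
Group 3: 628 × 0.969 = 609
Group 4: 335 × 0.96 = 322
Group 5: 1817 × 0.957 + 1879 × 0.455 = 1739 + 855 = 2594
Net migration: Group 1 + 125 → 344; Group 2 − 125 → 123; Group 3 − 20 → 589; Group 4 + 125 → 447; Group 5 + 125 → 2719
End of period: [344, 123, 589, 447, 2719]
Total after period 3: 344 + 123 + 589 + 447 + 2719 = 4222

4222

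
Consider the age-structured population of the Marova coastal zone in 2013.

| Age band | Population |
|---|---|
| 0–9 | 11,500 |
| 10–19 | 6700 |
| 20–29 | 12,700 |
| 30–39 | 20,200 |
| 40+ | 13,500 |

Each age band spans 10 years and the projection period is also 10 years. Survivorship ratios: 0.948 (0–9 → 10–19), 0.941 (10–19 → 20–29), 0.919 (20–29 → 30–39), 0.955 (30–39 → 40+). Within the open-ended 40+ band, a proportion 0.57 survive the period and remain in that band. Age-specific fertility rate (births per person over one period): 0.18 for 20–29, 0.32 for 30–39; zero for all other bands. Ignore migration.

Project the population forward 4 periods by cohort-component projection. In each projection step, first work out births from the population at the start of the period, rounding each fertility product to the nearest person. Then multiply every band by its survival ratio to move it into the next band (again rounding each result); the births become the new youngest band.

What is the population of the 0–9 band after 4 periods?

4422

Period 1.
Births: 12700 * 0.18 = 2286  |  20200 * 0.32 = 6464 — total 8750
10–19: 11500 * 0.948 = 10902
20–29: 6700 * 0.941 = 6305
30–39: 12700 * 0.919 = 11671
40+: 20200 * 0.955 + 13500 * 0.57 = 19291 + 7695 = 26986
End of period: [8750, 10902, 6305, 11671, 26986]
Period 2.
Births: 6305 * 0.18 = 1135  |  11671 * 0.32 = 3735 — total 4870
10–19: 8750 * 0.948 = 8295
20–29: 10902 * 0.941 = 10259
30–39: 6305 * 0.919 = 5794
40+: 11671 * 0.955 + 26986 * 0.57 = 11146 + 15382 = 26528
End of period: [4870, 8295, 10259, 5794, 26528]
Period 3.
Births: 10259 * 0.18 = 1847  |  5794 * 0.32 = 1854 — total 3701
10–19: 4870 * 0.948 = 4617
20–29: 8295 * 0.941 = 7806
30–39: 10259 * 0.919 = 9428
40+: 5794 * 0.955 + 26528 * 0.57 = 5533 + 15121 = 20654
End of period: [3701, 4617, 7806, 9428, 20654]
Period 4.
Births: 7806 * 0.18 = 1405  |  9428 * 0.32 = 3017 — total 4422
10–19: 3701 * 0.948 = 3509
20–29: 4617 * 0.941 = 4345
30–39: 7806 * 0.919 = 7174
40+: 9428 * 0.955 + 20654 * 0.57 = 9004 + 11773 = 20777
End of period: [4422, 3509, 4345, 7174, 20777]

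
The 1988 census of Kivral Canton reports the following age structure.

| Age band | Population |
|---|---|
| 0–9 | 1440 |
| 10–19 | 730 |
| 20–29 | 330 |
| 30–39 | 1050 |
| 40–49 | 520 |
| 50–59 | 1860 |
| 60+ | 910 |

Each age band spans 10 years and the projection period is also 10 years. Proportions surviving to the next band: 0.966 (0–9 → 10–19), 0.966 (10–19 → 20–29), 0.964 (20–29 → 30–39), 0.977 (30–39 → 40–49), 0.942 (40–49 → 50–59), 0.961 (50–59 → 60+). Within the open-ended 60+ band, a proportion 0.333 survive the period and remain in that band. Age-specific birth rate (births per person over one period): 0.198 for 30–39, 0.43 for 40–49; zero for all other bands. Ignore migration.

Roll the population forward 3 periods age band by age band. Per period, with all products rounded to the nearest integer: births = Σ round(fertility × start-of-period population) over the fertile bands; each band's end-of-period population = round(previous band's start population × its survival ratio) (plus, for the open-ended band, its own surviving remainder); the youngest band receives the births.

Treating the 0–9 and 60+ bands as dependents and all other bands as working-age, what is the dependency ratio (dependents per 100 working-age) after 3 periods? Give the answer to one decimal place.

50.5

Numbering the bands 1..7 from youngest to oldest:
— Period 1 —
Births: 1050 * 0.198 = 208, 520 * 0.43 = 224 ⇒ total 432
Band 2: 1440 * 0.966 = 1391
Band 3: 730 * 0.966 = 705
Band 4: 330 * 0.964 = 318
Band 5: 1050 * 0.977 = 1026
Band 6: 520 * 0.942 = 490
Band 7: 1860 * 0.961 + 910 * 0.333 = 1787 + 303 = 2090
Giving 432 / 1391 / 705 / 318 / 1026 / 490 / 2090.
— Period 2 —
Births: 318 * 0.198 = 63, 1026 * 0.43 = 441 ⇒ total 504
Band 2: 432 * 0.966 = 417
Band 3: 1391 * 0.966 = 1344
Band 4: 705 * 0.964 = 680
Band 5: 318 * 0.977 = 311
Band 6: 1026 * 0.942 = 966
Band 7: 490 * 0.961 + 2090 * 0.333 = 471 + 696 = 1167
Giving 504 / 417 / 1344 / 680 / 311 / 966 / 1167.
— Period 3 —
Births: 680 * 0.198 = 135, 311 * 0.43 = 134 ⇒ total 269
Band 2: 504 * 0.966 = 487
Band 3: 417 * 0.966 = 403
Band 4: 1344 * 0.964 = 1296
Band 5: 680 * 0.977 = 664
Band 6: 311 * 0.942 = 293
Band 7: 966 * 0.961 + 1167 * 0.333 = 928 + 389 = 1317
Giving 269 / 487 / 403 / 1296 / 664 / 293 / 1317.
Dependents (band 0–9 + band 60+) = 269 + 1317 = 1586; working-age = 3143; ratio = 1586/3143 × 100 = 50.5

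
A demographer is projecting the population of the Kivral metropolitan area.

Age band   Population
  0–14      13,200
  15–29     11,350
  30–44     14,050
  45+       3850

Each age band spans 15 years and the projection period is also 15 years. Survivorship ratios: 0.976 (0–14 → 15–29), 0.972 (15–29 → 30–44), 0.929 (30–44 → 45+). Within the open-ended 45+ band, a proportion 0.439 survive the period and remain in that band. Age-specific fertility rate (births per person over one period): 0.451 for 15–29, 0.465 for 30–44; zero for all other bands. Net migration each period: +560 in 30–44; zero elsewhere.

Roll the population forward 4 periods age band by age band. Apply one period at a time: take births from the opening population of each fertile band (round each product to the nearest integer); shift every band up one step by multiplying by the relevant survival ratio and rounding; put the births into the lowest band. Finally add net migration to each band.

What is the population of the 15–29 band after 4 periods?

10943

— Period 1 —
Births: 11350 × 0.451 = 5119  |  14050 × 0.465 = 6533 → total 11652
15–29: 13200 × 0.976 = 12883
30–44: 11350 × 0.972 = 11032
45+: 14050 × 0.929 + 3850 × 0.439 = 13052 + 1690 = 14742
Net migration: 30–44 + 560 → 11592
End of period: [11652, 12883, 11592, 14742]
— Period 2 —
Births: 12883 × 0.451 = 5810  |  11592 × 0.465 = 5390 → total 11200
15–29: 11652 × 0.976 = 11372
30–44: 12883 × 0.972 = 12522
45+: 11592 × 0.929 + 14742 × 0.439 = 10769 + 6472 = 17241
Net migration: 30–44 + 560 → 13082
End of period: [11200, 11372, 13082, 17241]
— Period 3 —
Births: 11372 × 0.451 = 5129  |  13082 × 0.465 = 6083 → total 11212
15–29: 11200 × 0.976 = 10931
30–44: 11372 × 0.972 = 11054
45+: 13082 × 0.929 + 17241 × 0.439 = 12153 + 7569 = 19722
Net migration: 30–44 + 560 → 11614
End of period: [11212, 10931, 11614, 19722]
— Period 4 —
Births: 10931 × 0.451 = 4930  |  11614 × 0.465 = 5401 → total 10331
15–29: 11212 × 0.976 = 10943
30–44: 10931 × 0.972 = 10625
45+: 11614 × 0.929 + 19722 × 0.439 = 10789 + 8658 = 19447
Net migration: 30–44 + 560 → 11185
End of period: [10331, 10943, 11185, 19447]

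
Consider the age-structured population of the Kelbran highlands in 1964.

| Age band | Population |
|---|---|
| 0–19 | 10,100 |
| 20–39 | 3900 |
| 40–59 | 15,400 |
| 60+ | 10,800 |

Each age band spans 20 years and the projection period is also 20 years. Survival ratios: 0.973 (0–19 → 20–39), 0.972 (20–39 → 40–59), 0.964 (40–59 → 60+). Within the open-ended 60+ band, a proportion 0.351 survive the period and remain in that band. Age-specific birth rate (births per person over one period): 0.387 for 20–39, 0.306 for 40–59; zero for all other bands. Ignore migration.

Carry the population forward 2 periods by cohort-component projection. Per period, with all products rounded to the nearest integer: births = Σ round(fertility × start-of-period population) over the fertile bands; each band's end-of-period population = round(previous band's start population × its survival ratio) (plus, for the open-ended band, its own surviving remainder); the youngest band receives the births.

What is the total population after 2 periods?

30765

(Bands numbered youngest = 1 to oldest = 4.)
Period 1:
Births: 3900 × 0.387 = 1509  |  15400 × 0.306 = 4712 → total 6221
Band 2: 10100 × 0.973 = 9827
Band 3: 3900 × 0.972 = 3791
Band 4: 15400 × 0.964 + 10800 × 0.351 = 14846 + 3791 = 18637
Population now: 0–19=6221, 20–39=9827, 40–59=3791, 60+=18637
Period 2:
Births: 9827 × 0.387 = 3803  |  3791 × 0.306 = 1160 → total 4963
Band 2: 6221 × 0.973 = 6053
Band 3: 9827 × 0.972 = 9552
Band 4: 3791 × 0.964 + 18637 × 0.351 = 3655 + 6542 = 10197
Population now: 0–19=4963, 20–39=6053, 40–59=9552, 60+=10197
Total after period 2: 4963 + 6053 + 9552 + 10197 = 30765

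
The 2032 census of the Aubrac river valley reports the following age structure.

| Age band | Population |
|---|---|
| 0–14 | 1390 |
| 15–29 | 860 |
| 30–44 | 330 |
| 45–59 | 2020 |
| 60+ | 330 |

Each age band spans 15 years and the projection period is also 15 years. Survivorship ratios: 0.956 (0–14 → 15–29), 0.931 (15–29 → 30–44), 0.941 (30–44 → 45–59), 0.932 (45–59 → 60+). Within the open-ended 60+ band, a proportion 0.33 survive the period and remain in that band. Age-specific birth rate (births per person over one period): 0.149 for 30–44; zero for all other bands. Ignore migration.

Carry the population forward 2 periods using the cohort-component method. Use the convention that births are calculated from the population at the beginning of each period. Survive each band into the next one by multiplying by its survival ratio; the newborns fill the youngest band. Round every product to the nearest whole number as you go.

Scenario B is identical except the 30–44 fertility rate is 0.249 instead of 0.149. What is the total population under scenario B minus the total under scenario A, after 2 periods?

111

Period 1.
Births: 330 × 0.149 = 49
15–29: 1390 × 0.956 = 1329
30–44: 860 × 0.931 = 801
45–59: 330 × 0.941 = 311
60+: 2020 × 0.932 + 330 × 0.33 = 1883 + 109 = 1992
→ [49, 1329, 801, 311, 1992]
Period 2.
Births: 801 × 0.149 = 119
15–29: 49 × 0.956 = 47
30–44: 1329 × 0.931 = 1237
45–59: 801 × 0.941 = 754
60+: 311 × 0.932 + 1992 × 0.33 = 290 + 657 = 947
→ [119, 47, 1237, 754, 947]
Scenario A total after 2 periods: 3104
Scenario B projection —
Period 1.
Births: 330 × 0.249 = 82
15–29: 1390 × 0.956 = 1329
30–44: 860 × 0.931 = 801
45–59: 330 × 0.941 = 311
60+: 2020 × 0.932 + 330 × 0.33 = 1883 + 109 = 1992
→ [82, 1329, 801, 311, 1992]
Period 2.
Births: 801 × 0.249 = 199
15–29: 82 × 0.956 = 78
30–44: 1329 × 0.931 = 1237
45–59: 801 × 0.941 = 754
60+: 311 × 0.932 + 1992 × 0.33 = 290 + 657 = 947
→ [199, 78, 1237, 754, 947]
Scenario B total after 2 periods: 3215
Difference B − A = 3215 − 3104 = 111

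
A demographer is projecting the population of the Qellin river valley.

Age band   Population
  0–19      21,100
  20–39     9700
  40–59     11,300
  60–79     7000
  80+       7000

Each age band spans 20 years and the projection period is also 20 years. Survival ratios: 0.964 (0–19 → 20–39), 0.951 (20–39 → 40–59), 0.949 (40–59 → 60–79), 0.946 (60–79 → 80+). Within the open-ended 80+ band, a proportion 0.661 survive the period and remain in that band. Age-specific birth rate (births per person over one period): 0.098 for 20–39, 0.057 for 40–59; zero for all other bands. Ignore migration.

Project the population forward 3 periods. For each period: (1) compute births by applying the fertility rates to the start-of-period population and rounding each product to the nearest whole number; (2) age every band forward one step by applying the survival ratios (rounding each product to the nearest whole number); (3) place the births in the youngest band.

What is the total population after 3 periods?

Period 1.
Births: 9700 * 0.098 = 951 ; 11300 * 0.057 = 644 → 1595
20–39: 21100 * 0.964 = 20340
40–59: 9700 * 0.951 = 9225
60–79: 11300 * 0.949 = 10724
80+: 7000 * 0.946 + 7000 * 0.661 = 6622 + 4627 = 11249
→ [1595, 20340, 9225, 10724, 11249]
Period 2.
Births: 20340 * 0.098 = 1993 ; 9225 * 0.057 = 526 → 2519
20–39: 1595 * 0.964 = 1538
40–59: 20340 * 0.951 = 19343
60–79: 9225 * 0.949 = 8755
80+: 10724 * 0.946 + 11249 * 0.661 = 10145 + 7436 = 17581
→ [2519, 1538, 19343, 8755, 17581]
Period 3.
Births: 1538 * 0.098 = 151 ; 19343 * 0.057 = 1103 → 1254
20–39: 2519 * 0.964 = 2428
40–59: 1538 * 0.951 = 1463
60–79: 19343 * 0.949 = 18357
80+: 8755 * 0.946 + 17581 * 0.661 = 8282 + 11621 = 19903
→ [1254, 2428, 1463, 18357, 19903]
Total after period 3: 1254 + 2428 + 1463 + 18357 + 19903 = 43405

43405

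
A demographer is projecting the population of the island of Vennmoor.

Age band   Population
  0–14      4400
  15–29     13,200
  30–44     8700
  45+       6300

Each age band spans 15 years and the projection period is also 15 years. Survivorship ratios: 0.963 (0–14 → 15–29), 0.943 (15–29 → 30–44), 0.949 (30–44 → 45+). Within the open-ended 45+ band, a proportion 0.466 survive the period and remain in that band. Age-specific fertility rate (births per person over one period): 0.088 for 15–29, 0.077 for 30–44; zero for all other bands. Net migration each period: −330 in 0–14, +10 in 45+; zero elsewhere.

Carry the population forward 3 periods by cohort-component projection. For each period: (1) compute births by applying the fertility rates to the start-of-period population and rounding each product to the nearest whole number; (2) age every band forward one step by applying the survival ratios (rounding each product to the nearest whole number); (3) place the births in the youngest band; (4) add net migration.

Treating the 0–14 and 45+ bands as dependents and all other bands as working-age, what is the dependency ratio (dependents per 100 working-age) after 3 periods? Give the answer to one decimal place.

508.9

Numbering the bands 1..4 from youngest to oldest:
— Period 1 —
Births: 13200 × 0.088 = 1162  |  8700 × 0.077 = 670 → 1832
Band 2: 4400 × 0.963 = 4237
Band 3: 13200 × 0.943 = 12448
Band 4: 8700 × 0.949 + 6300 × 0.466 = 8256 + 2936 = 11192
Net migration: Band 1 − 330 → 1502; Band 4 + 10 → 11202
End of period: [1502, 4237, 12448, 11202]
— Period 2 —
Births: 4237 × 0.088 = 373  |  12448 × 0.077 = 958 → 1331
Band 2: 1502 × 0.963 = 1446
Band 3: 4237 × 0.943 = 3995
Band 4: 12448 × 0.949 + 11202 × 0.466 = 11813 + 5220 = 17033
Net migration: Band 1 − 330 → 1001; Band 4 + 10 → 17043
End of period: [1001, 1446, 3995, 17043]
— Period 3 —
Births: 1446 × 0.088 = 127  |  3995 × 0.077 = 308 → 435
Band 2: 1001 × 0.963 = 964
Band 3: 1446 × 0.943 = 1364
Band 4: 3995 × 0.949 + 17043 × 0.466 = 3791 + 7942 = 11733
Net migration: Band 1 − 330 → 105; Band 4 + 10 → 11743
End of period: [105, 964, 1364, 11743]
Dependents (band 0–14 + band 45+) = 105 + 11743 = 11848; working-age = 2328; ratio = 11848/2328 × 100 = 508.9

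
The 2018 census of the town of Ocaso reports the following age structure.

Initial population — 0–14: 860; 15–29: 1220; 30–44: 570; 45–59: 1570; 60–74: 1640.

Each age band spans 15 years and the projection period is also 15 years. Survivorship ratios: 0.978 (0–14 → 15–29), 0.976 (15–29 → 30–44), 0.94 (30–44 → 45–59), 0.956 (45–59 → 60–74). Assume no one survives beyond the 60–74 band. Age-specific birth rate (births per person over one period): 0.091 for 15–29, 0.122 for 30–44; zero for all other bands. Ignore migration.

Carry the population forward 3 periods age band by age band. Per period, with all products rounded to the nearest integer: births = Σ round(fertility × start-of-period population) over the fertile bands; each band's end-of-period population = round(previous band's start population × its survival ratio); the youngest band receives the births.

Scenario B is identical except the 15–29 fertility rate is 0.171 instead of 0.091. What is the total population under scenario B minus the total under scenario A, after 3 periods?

190

Let group 1 be 0–14 through group 5 = 60–74.
[period 1]
Births: 1220 * 0.091 = 111 ; 570 * 0.122 = 70 — total 181
Group 2: 860 * 0.978 = 841
Group 3: 1220 * 0.976 = 1191
Group 4: 570 * 0.94 = 536
Group 5: 1570 * 0.956 = 1501
Population now: 0–14=181, 15–29=841, 30–44=1191, 45–59=536, 60–74=1501
[period 2]
Births: 841 * 0.091 = 77 ; 1191 * 0.122 = 145 — total 222
Group 2: 181 * 0.978 = 177
Group 3: 841 * 0.976 = 821
Group 4: 1191 * 0.94 = 1120
Group 5: 536 * 0.956 = 512
Population now: 0–14=222, 15–29=177, 30–44=821, 45–59=1120, 60–74=512
[period 3]
Births: 177 * 0.091 = 16 ; 821 * 0.122 = 100 — total 116
Group 2: 222 * 0.978 = 217
Group 3: 177 * 0.976 = 173
Group 4: 821 * 0.94 = 772
Group 5: 1120 * 0.956 = 1071
Population now: 0–14=116, 15–29=217, 30–44=173, 45–59=772, 60–74=1071
Scenario A total after 3 periods: 2349
Scenario B projection —
[period 1]
Births: 1220 * 0.171 = 209 ; 570 * 0.122 = 70 — total 279
Group 2: 860 * 0.978 = 841
Group 3: 1220 * 0.976 = 1191
Group 4: 570 * 0.94 = 536
Group 5: 1570 * 0.956 = 1501
Population now: 0–14=279, 15–29=841, 30–44=1191, 45–59=536, 60–74=1501
[period 2]
Births: 841 * 0.171 = 144 ; 1191 * 0.122 = 145 — total 289
Group 2: 279 * 0.978 = 273
Group 3: 841 * 0.976 = 821
Group 4: 1191 * 0.94 = 1120
Group 5: 536 * 0.956 = 512
Population now: 0–14=289, 15–29=273, 30–44=821, 45–59=1120, 60–74=512
[period 3]
Births: 273 * 0.171 = 47 ; 821 * 0.122 = 100 — total 147
Group 2: 289 * 0.978 = 283
Group 3: 273 * 0.976 = 266
Group 4: 821 * 0.94 = 772
Group 5: 1120 * 0.956 = 1071
Population now: 0–14=147, 15–29=283, 30–44=266, 45–59=772, 60–74=1071
Scenario B total after 3 periods: 2539
Difference B − A = 2539 − 2349 = 190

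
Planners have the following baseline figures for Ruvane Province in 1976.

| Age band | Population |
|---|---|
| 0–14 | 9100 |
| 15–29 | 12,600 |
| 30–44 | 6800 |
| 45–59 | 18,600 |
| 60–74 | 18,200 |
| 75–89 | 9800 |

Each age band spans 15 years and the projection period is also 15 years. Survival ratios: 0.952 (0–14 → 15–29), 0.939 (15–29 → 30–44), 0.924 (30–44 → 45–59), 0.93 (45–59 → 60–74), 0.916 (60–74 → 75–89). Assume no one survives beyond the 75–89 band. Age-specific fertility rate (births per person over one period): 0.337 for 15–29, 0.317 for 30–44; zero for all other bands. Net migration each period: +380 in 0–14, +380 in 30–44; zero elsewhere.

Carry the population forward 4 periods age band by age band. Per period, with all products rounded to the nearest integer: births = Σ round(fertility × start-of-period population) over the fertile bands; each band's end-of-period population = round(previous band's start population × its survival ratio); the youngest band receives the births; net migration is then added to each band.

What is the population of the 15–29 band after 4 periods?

Period 1:
Births: 12600 * 0.337 = 4246, 6800 * 0.317 = 2156 ⇒ total 6402
15–29: 9100 * 0.952 = 8663
30–44: 12600 * 0.939 = 11831
45–59: 6800 * 0.924 = 6283
60–74: 18600 * 0.93 = 17298
75–89: 18200 * 0.916 = 16671
Net migration: 0–14 + 380 → 6782; 30–44 + 380 → 12211
End of period: [6782, 8663, 12211, 6283, 17298, 16671]
Period 2:
Births: 8663 * 0.337 = 2919, 12211 * 0.317 = 3871 ⇒ total 6790
15–29: 6782 * 0.952 = 6456
30–44: 8663 * 0.939 = 8135
45–59: 12211 * 0.924 = 11283
60–74: 6283 * 0.93 = 5843
75–89: 17298 * 0.916 = 15845
Net migration: 0–14 + 380 → 7170; 30–44 + 380 → 8515
End of period: [7170, 6456, 8515, 11283, 5843, 15845]
Period 3:
Births: 6456 * 0.337 = 2176, 8515 * 0.317 = 2699 ⇒ total 4875
15–29: 7170 * 0.952 = 6826
30–44: 6456 * 0.939 = 6062
45–59: 8515 * 0.924 = 7868
60–74: 11283 * 0.93 = 10493
75–89: 5843 * 0.916 = 5352
Net migration: 0–14 + 380 → 5255; 30–44 + 380 → 6442
End of period: [5255, 6826, 6442, 7868, 10493, 5352]
Period 4:
Births: 6826 * 0.337 = 2300, 6442 * 0.317 = 2042 ⇒ total 4342
15–29: 5255 * 0.952 = 5003
30–44: 6826 * 0.939 = 6410
45–59: 6442 * 0.924 = 5952
60–74: 7868 * 0.93 = 7317
75–89: 10493 * 0.916 = 9612
Net migration: 0–14 + 380 → 4722; 30–44 + 380 → 6790
End of period: [4722, 5003, 6790, 5952, 7317, 9612]

5003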